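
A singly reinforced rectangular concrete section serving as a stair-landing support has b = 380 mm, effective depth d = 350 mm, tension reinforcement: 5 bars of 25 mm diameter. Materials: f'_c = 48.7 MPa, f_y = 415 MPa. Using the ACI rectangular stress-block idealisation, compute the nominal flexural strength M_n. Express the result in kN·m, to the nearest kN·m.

A_s = 5 × 491 = 2455 mm².
T = A_s f_y = 2455 × 415 = 1018825 N = 1018.825 kN.
From C = T: a = T/(0.85 f'_c b) = 1018825/(0.85 × 48.7 × 380) = 64.77 mm.
M_n = T(d − a/2) = 1018.825 kN × (350 − 32.385) mm = 323.59 kN·m.

M_n ≈ 324 kN·m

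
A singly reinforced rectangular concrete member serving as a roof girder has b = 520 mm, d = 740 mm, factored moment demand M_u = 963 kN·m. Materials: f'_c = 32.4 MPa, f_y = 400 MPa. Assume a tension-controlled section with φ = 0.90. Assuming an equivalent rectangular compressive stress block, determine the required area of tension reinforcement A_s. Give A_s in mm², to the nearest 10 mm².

M_n = M_u/φ = 963/0.90 = 1070 kN·m.
With M_n = 0.85 f'_c a b (d − a/2), solve the quadratic for a:
a = d − √(d² − 2M_n/(0.85 f'_c b)) = 740 − √(740² − 2 × 1070×10⁶/(0.85 × 32.4 × 520)) = 109.00 mm.
A_s = 0.85 f'_c a b / f_y = 0.85 × 32.4 × 109.00 × 520 / 400 = 3902.4 mm².

A_s ≈ 3900 mm²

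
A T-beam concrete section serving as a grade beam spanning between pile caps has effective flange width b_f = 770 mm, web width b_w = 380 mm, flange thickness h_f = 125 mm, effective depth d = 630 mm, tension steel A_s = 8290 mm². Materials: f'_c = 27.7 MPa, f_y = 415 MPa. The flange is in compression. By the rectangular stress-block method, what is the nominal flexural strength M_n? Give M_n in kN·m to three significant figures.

Tension: T = A_s f_y = 8290 × 415 = 3440350 N.
Try a within the flange: a = T/(0.85 f'_c b_f) = 3440350/(0.85 × 27.7 × 770) = 189.76 mm.
a = 189.76 > h_f = 125 mm: the block extends into the web. Split into flange-overhang and web parts.
C_f = 0.85 f'_c (b_f − b_w) h_f = 0.85 × 27.7 × (770 − 380) × 125 = 1147819 N.
Remaining web compression depth: a_w = (T − C_f)/(0.85 f'_c b_w) = (3440350 − 1147819)/(0.85 × 27.7 × 380) = 256.23 mm.
M_n = C_f(d − h_f/2) + (T − C_f)(d − a_w/2) = 1147819 × (630 − 62.5) + 2292531 × (630 − 128.115) = 651.39 + 1150.59 = 1801.98 × 10⁶ N·mm.
M_n = 1801.98 kN·m.

M_n ≈ 1800 kN·m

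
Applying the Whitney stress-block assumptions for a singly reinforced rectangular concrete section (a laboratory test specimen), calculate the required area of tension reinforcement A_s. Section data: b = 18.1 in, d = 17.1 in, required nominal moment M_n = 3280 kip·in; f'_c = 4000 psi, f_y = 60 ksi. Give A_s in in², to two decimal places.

From M_n = 0.85 f'_c a b (d − a/2):
a = d − √(d² − 2M_n/(0.85 f'_c b)) = 17.1 − √(17.1² − 2 × 3280/(0.85 × 4 × 18.1)) = 3.469 in.
A_s = 0.85 f'_c a b / f_y = 0.85 × 4 × 3.469 × 18.1 / 60 = 3.558 in².

A_s ≈ 3.56 in²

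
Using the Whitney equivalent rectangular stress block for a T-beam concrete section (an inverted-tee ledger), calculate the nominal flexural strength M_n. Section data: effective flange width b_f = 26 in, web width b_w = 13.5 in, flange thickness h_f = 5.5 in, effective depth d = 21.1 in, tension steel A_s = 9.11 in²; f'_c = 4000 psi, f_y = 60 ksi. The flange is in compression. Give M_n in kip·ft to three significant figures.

M_n ≈ 819 kip·ft

Tension: T = A_s f_y = 9.11 × 60 = 546.6 kips.
Try a within the flange: a = T/(0.85 f'_c b_f) = 546.6/(0.85 × 4 × 26) = 6.183 in.
a = 6.183 > h_f = 5.5 in: the block extends into the web. Split into flange-overhang and web parts.
C_f = 0.85 f'_c (b_f − b_w) h_f = 0.85 × 4 × (26 − 13.5) × 5.5 = 233.8 kips.
Remaining web compression depth: a_w = (T − C_f)/(0.85 f'_c b_w) = (546.6 − 233.8)/(0.85 × 4 × 13.5) = 6.815 in.
M_n = C_f(d − h_f/2) + (T − C_f)(d − a_w/2) = 233.8 × (21.1 − 2.75) + 312.8 × (21.1 − 3.4075) = 4290.2 + 5534.2 = 9824.4 kip·in.
M_n = 9824.4/12 = 818.70 kip·ft.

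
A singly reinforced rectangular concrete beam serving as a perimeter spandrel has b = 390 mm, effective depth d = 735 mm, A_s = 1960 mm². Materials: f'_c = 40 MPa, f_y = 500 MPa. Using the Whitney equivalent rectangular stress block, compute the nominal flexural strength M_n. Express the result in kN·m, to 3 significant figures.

M_n ≈ 684 kN·m

T = A_s f_y = 1960 × 500 = 980000 N = 980 kN.
From C = T: a = T/(0.85 f'_c b) = 980000/(0.85 × 40 × 390) = 73.91 mm.
M_n = T(d − a/2) = 980 kN × (735 − 36.955) mm = 684.08 kN·m.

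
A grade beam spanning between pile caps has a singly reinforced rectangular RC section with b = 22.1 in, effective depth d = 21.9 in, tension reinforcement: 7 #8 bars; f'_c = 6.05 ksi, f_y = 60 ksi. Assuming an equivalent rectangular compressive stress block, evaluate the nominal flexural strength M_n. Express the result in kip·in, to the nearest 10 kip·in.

A_s = 7 × 0.79 = 5.53 in².
T = A_s f_y = 5.53 × 60 = 331.8 kips.
a = T/(0.85 f'_c b) = 331.8/(0.85 × 6.05 × 22.1) = 2.920 in.
M_n = T(d − a/2) = 331.8 × (21.9 − 1.46) = 6782.0 kip·in.

M_n ≈ 6780 kip·in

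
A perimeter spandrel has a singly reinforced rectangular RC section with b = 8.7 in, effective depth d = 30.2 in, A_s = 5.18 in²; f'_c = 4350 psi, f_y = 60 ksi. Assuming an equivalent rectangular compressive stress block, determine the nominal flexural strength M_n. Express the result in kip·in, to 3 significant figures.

M_n ≈ 7880 kip·in

T = A_s f_y = 5.18 × 60 = 310.8 kips.
a = T/(0.85 f'_c b) = 310.8/(0.85 × 4.35 × 8.7) = 9.662 in.
M_n = T(d − a/2) = 310.8 × (30.2 − 4.831) = 7884.7 kip·in.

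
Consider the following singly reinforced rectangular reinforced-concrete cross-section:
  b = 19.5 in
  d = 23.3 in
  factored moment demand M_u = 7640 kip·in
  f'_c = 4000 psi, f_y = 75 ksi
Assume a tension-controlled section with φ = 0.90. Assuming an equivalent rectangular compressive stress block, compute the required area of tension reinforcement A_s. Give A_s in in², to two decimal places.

A_s ≈ 5.63 in²

M_n = M_u/φ = 7640/0.90 = 8488.89 kip·in.
From M_n = 0.85 f'_c a b (d − a/2):
a = d − √(d² − 2M_n/(0.85 f'_c b)) = 23.3 − √(23.3² − 2 × 8488.89/(0.85 × 4 × 19.5)) = 6.364 in.
A_s = 0.85 f'_c a b / f_y = 0.85 × 4 × 6.364 × 19.5 / 75 = 5.626 in².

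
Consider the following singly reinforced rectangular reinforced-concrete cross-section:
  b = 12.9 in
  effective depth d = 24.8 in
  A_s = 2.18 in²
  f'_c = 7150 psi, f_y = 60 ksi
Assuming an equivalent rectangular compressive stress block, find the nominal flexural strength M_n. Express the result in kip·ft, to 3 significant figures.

M_n ≈ 261 kip·ft

T = A_s f_y = 2.18 × 60 = 130.8 kips.
a = T/(0.85 f'_c b) = 130.8/(0.85 × 7.15 × 12.9) = 1.668 in.
M_n = T(d − a/2) = 130.8 × (24.8 − 0.834) = 3134.8 kip·in = 3134.8/12 = 261.23 kip·ft.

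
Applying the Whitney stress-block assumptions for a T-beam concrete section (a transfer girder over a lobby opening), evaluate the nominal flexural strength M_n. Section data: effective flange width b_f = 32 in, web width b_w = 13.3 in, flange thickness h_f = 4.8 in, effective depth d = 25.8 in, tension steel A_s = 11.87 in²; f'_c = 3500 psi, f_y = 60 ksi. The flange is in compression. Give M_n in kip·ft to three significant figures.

Tension: T = A_s f_y = 11.87 × 60 = 712.2 kips.
Try a within the flange: a = T/(0.85 f'_c b_f) = 712.2/(0.85 × 3.5 × 32) = 7.481 in.
a = 7.481 > h_f = 4.8 in: the block extends into the web. Split into flange-overhang and web parts.
C_f = 0.85 f'_c (b_f − b_w) h_f = 0.85 × 3.5 × (32 − 13.3) × 4.8 = 267.0 kips.
Remaining web compression depth: a_w = (T − C_f)/(0.85 f'_c b_w) = (712.2 − 267.0)/(0.85 × 3.5 × 13.3) = 11.252 in.
M_n = C_f(d − h_f/2) + (T − C_f)(d − a_w/2) = 267.0 × (25.8 − 2.4) + 445.2 × (25.8 − 5.626) = 6247.8 + 8981.5 = 15229.3 kip·in.
M_n = 15229.3/12 = 1269.11 kip·ft.

M_n ≈ 1270 kip·ft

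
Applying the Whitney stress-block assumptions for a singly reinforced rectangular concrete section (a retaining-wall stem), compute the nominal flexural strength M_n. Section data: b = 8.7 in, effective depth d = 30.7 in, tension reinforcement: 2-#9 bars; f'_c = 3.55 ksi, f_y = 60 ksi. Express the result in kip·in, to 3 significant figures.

M_n ≈ 3410 kip·in

A_s = 2 × 1 = 2 in².
T = A_s f_y = 2 × 60 = 120 kips.
a = T/(0.85 f'_c b) = 120/(0.85 × 3.55 × 8.7) = 4.571 in.
M_n = T(d − a/2) = 120 × (30.7 − 2.2855) = 3409.7 kip·in.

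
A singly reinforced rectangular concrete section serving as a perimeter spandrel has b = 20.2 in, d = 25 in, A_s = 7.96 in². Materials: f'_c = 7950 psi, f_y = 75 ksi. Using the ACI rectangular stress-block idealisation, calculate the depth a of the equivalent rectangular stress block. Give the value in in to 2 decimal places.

T = A_s f_y = 7.96 × 75 = 597 kips.
a = T/(0.85 f'_c b) = 597/(0.85 × 7.95 × 20.2) = 4.37 in.

a ≈ 4.37 in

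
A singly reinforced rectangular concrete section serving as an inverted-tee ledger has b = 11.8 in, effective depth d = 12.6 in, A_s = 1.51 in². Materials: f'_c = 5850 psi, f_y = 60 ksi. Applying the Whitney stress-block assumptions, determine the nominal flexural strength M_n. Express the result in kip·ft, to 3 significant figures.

M_n ≈ 89.3 kip·ft

T = A_s f_y = 1.51 × 60 = 90.6 kips.
a = T/(0.85 f'_c b) = 90.6/(0.85 × 5.85 × 11.8) = 1.544 in.
M_n = T(d − a/2) = 90.6 × (12.6 − 0.772) = 1071.6 kip·in = 1071.6/12 = 89.30 kip·ft.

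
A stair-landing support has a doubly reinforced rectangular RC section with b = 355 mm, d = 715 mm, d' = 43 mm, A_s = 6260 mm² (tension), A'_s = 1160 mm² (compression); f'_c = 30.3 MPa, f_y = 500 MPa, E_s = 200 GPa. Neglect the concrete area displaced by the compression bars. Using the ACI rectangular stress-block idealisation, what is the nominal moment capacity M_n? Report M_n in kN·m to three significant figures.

Assume both tension and compression steel yield.
Net tension couple steel: A_s − A'_s = 5100 mm².
a = (A_s − A'_s) f_y / (0.85 f'_c b) = 2550000/(0.85 × 30.3 × 355) = 278.90 mm.
c = a/β₁ = 278.90/0.834 = 334.41 mm; ε'_s = 0.003(c − d')/c = 0.0026 ≥ f_y/E_s = 0.0025, so compression steel does yield.
M_n = (A_s − A'_s) f_y (d − a/2) + A'_s f_y (d − d') = [2550000 × (715 − 139.45) + 580000 × (715 − 43)] × 10⁻⁶ = 1467.65 + 389.76 = 1857.41 kN·m.

M_n ≈ 1860 kN·m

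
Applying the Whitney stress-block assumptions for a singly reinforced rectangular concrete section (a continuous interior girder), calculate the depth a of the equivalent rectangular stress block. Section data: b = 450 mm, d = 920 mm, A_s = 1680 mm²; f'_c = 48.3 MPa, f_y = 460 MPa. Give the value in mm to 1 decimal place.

a ≈ 41.8 mm

T = A_s f_y = 1680 × 460 = 772800 N = 772.8 kN.
Setting C = 0.85 f'_c a b equal to T: a = 772800/(0.85 × 48.3 × 450) = 41.8 mm.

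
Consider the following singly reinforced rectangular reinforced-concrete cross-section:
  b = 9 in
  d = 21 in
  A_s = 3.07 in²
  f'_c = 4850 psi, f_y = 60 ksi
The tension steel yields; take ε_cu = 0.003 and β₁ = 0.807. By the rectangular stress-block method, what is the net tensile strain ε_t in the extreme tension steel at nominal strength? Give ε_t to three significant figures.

ε_t ≈ 0.00724

a = A_s f_y/(0.85 f'_c b) = 4.965 in.
β₁ = 0.807, so c = a/β₁ = 4.965/0.807 = 6.152 in.
From the linear strain diagram with ε_cu = 0.003: ε_t = 0.003 (d − c)/c = 0.003 × (21 − 6.152)/6.152 = 0.00724.
Since ε_t ≥ 0.005, the section is tension-controlled.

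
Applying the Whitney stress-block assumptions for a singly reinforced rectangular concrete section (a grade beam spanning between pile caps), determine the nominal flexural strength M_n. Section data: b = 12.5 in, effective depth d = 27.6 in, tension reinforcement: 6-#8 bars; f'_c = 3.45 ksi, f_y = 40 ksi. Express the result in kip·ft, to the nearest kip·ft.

A_s = 6 × 0.79 = 4.74 in².
T = A_s f_y = 4.74 × 40 = 189.6 kips.
a = T/(0.85 f'_c b) = 189.6/(0.85 × 3.45 × 12.5) = 5.172 in.
M_n = T(d − a/2) = 189.6 × (27.6 − 2.586) = 4742.7 kip·in = 4742.7/12 = 395.23 kip·ft.

M_n ≈ 395 kip·ft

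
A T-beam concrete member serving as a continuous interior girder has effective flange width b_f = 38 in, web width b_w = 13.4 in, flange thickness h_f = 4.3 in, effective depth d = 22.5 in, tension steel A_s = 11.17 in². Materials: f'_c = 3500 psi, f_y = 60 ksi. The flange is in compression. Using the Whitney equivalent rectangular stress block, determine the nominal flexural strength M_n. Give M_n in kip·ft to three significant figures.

M_n ≈ 1070 kip·ft

Tension: T = A_s f_y = 11.17 × 60 = 670.2 kips.
Try a within the flange: a = T/(0.85 f'_c b_f) = 670.2/(0.85 × 3.5 × 38) = 5.928 in.
a = 5.928 > h_f = 4.3 in: the block extends into the web. Split into flange-overhang and web parts.
C_f = 0.85 f'_c (b_f − b_w) h_f = 0.85 × 3.5 × (38 − 13.4) × 4.3 = 314.7 kips.
Remaining web compression depth: a_w = (T − C_f)/(0.85 f'_c b_w) = (670.2 − 314.7)/(0.85 × 3.5 × 13.4) = 8.918 in.
M_n = C_f(d − h_f/2) + (T − C_f)(d − a_w/2) = 314.7 × (22.5 − 2.15) + 355.5 × (22.5 − 4.459) = 6404.1 + 6413.6 = 12817.7 kip·in.
M_n = 12817.7/12 = 1068.14 kip·ft.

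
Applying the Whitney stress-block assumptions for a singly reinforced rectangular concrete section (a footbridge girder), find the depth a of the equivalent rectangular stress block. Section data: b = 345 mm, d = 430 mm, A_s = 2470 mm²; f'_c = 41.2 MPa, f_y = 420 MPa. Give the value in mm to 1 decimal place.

T = A_s f_y = 2470 × 420 = 1037400 N = 1037.4 kN.
Setting C = 0.85 f'_c a b equal to T: a = 1037400/(0.85 × 41.2 × 345) = 85.9 mm.

a ≈ 85.9 mm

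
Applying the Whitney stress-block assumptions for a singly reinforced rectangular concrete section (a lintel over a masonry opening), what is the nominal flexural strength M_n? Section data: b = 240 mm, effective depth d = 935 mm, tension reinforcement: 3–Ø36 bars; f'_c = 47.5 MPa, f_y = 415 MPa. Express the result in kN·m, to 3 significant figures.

A_s = 3 × 1018 = 3054 mm².
T = A_s f_y = 3054 × 415 = 1267410 N = 1267.41 kN.
From C = T: a = T/(0.85 f'_c b) = 1267410/(0.85 × 47.5 × 240) = 130.80 mm.
M_n = T(d − a/2) = 1267.41 kN × (935 − 65.4) mm = 1102.14 kN·m.

M_n ≈ 1100 kN·m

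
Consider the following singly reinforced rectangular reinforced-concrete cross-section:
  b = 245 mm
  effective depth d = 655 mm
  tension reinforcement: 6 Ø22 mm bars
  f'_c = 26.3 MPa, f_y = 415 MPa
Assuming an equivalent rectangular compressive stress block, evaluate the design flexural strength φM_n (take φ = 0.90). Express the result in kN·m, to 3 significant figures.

φM_n ≈ 484 kN·m

A_s = 6 × 380 = 2280 mm².
T = A_s f_y = 2280 × 415 = 946200 N = 946.2 kN.
From C = T: a = T/(0.85 f'_c b) = 946200/(0.85 × 26.3 × 245) = 172.76 mm.
M_n = T(d − a/2) = 946.2 kN × (655 − 86.38) mm = 538.03 kN·m.
φM_n = 0.90 × 538.03 = 484.23 kN·m.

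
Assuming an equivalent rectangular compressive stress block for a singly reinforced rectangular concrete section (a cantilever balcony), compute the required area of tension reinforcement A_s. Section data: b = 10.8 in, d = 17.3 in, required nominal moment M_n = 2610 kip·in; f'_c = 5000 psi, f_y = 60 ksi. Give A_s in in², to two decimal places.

A_s ≈ 2.81 in²

From M_n = 0.85 f'_c a b (d − a/2):
a = d − √(d² − 2M_n/(0.85 f'_c b)) = 17.3 − √(17.3² − 2 × 2610/(0.85 × 5 × 10.8)) = 3.678 in.
A_s = 0.85 f'_c a b / f_y = 0.85 × 5 × 3.678 × 10.8 / 60 = 2.814 in².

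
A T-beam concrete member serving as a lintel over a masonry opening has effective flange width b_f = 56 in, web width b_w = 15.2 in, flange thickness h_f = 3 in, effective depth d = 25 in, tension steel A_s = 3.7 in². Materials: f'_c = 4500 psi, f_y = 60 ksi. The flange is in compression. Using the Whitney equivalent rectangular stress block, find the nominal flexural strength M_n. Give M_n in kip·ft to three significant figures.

Tension: T = A_s f_y = 3.7 × 60 = 222 kips.
Try a within the flange: a = T/(0.85 f'_c b_f) = 222/(0.85 × 4.5 × 56) = 1.036 in.
Since a = 1.036 ≤ h_f = 3 in, the stress block lies entirely in the flange; analyse as a rectangular beam of width b_f.
M_n = T(d − a/2) = 222 × (25 − 0.518) = 5435.0 kip·in.
M_n = 5435.0/12 = 452.92 kip·ft.

M_n ≈ 453 kip·ft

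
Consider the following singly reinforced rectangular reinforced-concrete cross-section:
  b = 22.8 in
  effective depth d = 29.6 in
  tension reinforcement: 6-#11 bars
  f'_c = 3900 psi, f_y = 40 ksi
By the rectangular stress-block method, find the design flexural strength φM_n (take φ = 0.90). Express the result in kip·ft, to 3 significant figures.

A_s = 6 × 1.56 = 9.36 in².
T = A_s f_y = 9.36 × 40 = 374.4 kips.
a = T/(0.85 f'_c b) = 374.4/(0.85 × 3.9 × 22.8) = 4.954 in.
M_n = T(d − a/2) = 374.4 × (29.6 − 2.477) = 10154.9 kip·in = 10154.9/12 = 846.24 kip·ft.
φM_n = 0.90 × 846.24 = 761.62 kip·ft.

φM_n ≈ 762 kip·ft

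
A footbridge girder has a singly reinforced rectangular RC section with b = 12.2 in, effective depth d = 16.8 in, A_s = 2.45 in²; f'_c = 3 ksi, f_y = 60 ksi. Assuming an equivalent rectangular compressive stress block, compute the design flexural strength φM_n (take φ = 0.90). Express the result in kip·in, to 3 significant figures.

φM_n ≈ 1910 kip·in

T = A_s f_y = 2.45 × 60 = 147 kips.
a = T/(0.85 f'_c b) = 147/(0.85 × 3 × 12.2) = 4.725 in.
M_n = T(d − a/2) = 147 × (16.8 − 2.3625) = 2122.3 kip·in.
φM_n = 0.90 × 2122.3 = 1910.1 kip·in.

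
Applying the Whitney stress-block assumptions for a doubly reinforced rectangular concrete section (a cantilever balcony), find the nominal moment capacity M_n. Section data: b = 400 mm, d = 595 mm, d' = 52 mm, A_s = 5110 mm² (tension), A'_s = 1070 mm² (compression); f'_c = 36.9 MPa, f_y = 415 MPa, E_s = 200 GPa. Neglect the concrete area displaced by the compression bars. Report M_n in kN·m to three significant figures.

Assume both tension and compression steel yield.
Net tension couple steel: A_s − A'_s = 4040 mm².
a = (A_s − A'_s) f_y / (0.85 f'_c b) = 1676600/(0.85 × 36.9 × 400) = 133.64 mm.
c = a/β₁ = 133.64/0.786 = 170.03 mm; ε'_s = 0.003(c − d')/c = 0.0021 ≥ f_y/E_s = 0.0021, so compression steel does yield.
M_n = (A_s − A'_s) f_y (d − a/2) + A'_s f_y (d − d') = [1676600 × (595 − 66.82) + 444050 × (595 − 52)] × 10⁻⁶ = 885.55 + 241.12 = 1126.67 kN·m.

M_n ≈ 1130 kN·m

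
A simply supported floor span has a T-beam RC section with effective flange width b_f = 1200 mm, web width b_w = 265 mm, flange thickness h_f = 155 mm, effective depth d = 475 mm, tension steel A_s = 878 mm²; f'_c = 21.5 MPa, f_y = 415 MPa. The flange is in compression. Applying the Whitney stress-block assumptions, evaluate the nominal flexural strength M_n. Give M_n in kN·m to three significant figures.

Tension: T = A_s f_y = 878 × 415 = 364370 N.
Try a within the flange: a = T/(0.85 f'_c b_f) = 364370/(0.85 × 21.5 × 1200) = 16.62 mm.
Since a = 16.62 ≤ h_f = 155 mm, the stress block lies entirely in the flange; analyse as a rectangular beam of width b_f.
M_n = T(d − a/2) = 364370 × (475 − 8.31) = 170.05 × 10⁶ N·mm.
M_n = 170.05 kN·m.

M_n ≈ 170 kN·m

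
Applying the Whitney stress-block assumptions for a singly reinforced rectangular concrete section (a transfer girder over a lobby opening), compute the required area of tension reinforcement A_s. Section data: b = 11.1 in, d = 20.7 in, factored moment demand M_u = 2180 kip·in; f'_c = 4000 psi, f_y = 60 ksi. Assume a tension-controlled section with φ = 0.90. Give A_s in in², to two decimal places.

M_n = M_u/φ = 2180/0.90 = 2422.22 kip·in.
From M_n = 0.85 f'_c a b (d − a/2):
a = d − √(d² − 2M_n/(0.85 f'_c b)) = 20.7 − √(20.7² − 2 × 2422.22/(0.85 × 4 × 11.1)) = 3.376 in.
A_s = 0.85 f'_c a b / f_y = 0.85 × 4 × 3.376 × 11.1 / 60 = 2.124 in².

A_s ≈ 2.12 in²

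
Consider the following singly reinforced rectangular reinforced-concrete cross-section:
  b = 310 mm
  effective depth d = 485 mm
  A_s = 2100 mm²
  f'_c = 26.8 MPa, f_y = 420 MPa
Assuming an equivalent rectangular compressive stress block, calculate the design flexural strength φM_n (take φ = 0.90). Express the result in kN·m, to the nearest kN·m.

T = A_s f_y = 2100 × 420 = 882000 N = 882 kN.
From C = T: a = T/(0.85 f'_c b) = 882000/(0.85 × 26.8 × 310) = 124.90 mm.
M_n = T(d − a/2) = 882 kN × (485 − 62.45) mm = 372.69 kN·m.
φM_n = 0.90 × 372.69 = 335.42 kN·m.

φM_n ≈ 335 kN·m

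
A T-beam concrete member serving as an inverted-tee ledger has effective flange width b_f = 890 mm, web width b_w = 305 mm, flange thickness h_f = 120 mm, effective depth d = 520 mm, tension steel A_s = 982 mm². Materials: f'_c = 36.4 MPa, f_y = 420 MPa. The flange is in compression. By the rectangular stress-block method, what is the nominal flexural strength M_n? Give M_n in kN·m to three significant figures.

M_n ≈ 211 kN·m

Tension: T = A_s f_y = 982 × 420 = 412440 N.
Try a within the flange: a = T/(0.85 f'_c b_f) = 412440/(0.85 × 36.4 × 890) = 14.98 mm.
Since a = 14.98 ≤ h_f = 120 mm, the stress block lies entirely in the flange; analyse as a rectangular beam of width b_f.
M_n = T(d − a/2) = 412440 × (520 − 7.49) = 211.38 × 10⁶ N·mm.
M_n = 211.38 kN·m.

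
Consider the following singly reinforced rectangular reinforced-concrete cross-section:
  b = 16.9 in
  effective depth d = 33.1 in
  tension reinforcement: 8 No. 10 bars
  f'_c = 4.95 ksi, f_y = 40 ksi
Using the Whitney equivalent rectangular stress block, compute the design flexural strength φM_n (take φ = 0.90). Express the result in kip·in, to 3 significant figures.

φM_n ≈ 11100 kip·in

A_s = 8 × 1.27 = 10.16 in².
T = A_s f_y = 10.16 × 40 = 406.4 kips.
a = T/(0.85 f'_c b) = 406.4/(0.85 × 4.95 × 16.9) = 5.715 in.
M_n = T(d − a/2) = 406.4 × (33.1 − 2.8575) = 12290.6 kip·in.
φM_n = 0.90 × 12290.6 = 11061.5 kip·in.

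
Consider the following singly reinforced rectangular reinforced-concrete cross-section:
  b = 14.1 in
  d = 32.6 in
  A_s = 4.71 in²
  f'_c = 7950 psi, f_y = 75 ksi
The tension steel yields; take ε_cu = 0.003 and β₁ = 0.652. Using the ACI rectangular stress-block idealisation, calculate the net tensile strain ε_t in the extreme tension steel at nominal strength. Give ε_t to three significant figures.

a = A_s f_y/(0.85 f'_c b) = 3.707 in.
β₁ = 0.652, so c = a/β₁ = 3.707/0.652 = 5.686 in.
From the linear strain diagram with ε_cu = 0.003: ε_t = 0.003 (d − c)/c = 0.003 × (32.6 − 5.686)/5.686 = 0.0142.
Since ε_t ≥ 0.005, the section is tension-controlled.

ε_t ≈ 0.0142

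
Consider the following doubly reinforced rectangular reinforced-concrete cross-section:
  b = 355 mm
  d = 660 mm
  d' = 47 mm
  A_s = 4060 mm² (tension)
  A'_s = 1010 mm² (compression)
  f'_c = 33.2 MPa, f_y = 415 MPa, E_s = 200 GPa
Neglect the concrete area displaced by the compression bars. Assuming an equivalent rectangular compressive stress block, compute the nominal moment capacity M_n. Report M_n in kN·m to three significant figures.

M_n ≈ 1010 kN·m

Assume both tension and compression steel yield.
Net tension couple steel: A_s − A'_s = 3050 mm².
a = (A_s − A'_s) f_y / (0.85 f'_c b) = 1265750/(0.85 × 33.2 × 355) = 126.35 mm.
c = a/β₁ = 126.35/0.813 = 155.41 mm; ε'_s = 0.003(c − d')/c = 0.0021 ≥ f_y/E_s = 0.0021, so compression steel does yield.
M_n = (A_s − A'_s) f_y (d − a/2) + A'_s f_y (d − d') = [1265750 × (660 − 63.175) + 419150 × (660 − 47)] × 10⁻⁶ = 755.43 + 256.94 = 1012.37 kN·m.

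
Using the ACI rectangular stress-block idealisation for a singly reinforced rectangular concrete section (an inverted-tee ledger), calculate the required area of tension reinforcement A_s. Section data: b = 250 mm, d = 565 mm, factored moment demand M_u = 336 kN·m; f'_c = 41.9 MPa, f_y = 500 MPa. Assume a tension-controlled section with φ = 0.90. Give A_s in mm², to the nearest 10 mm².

A_s ≈ 1420 mm²

M_n = M_u/φ = 336/0.90 = 373.333 kN·m.
With M_n = 0.85 f'_c a b (d − a/2), solve the quadratic for a:
a = d − √(d² − 2M_n/(0.85 f'_c b)) = 565 − √(565² − 2 × 373.333×10⁶/(0.85 × 41.9 × 250)) = 79.86 mm.
A_s = 0.85 f'_c a b / f_y = 0.85 × 41.9 × 79.86 × 250 / 500 = 1422.1 mm².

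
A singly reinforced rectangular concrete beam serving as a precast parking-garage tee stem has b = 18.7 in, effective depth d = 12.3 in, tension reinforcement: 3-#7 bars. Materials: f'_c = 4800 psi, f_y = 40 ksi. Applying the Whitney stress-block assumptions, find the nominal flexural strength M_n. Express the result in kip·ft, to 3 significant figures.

A_s = 3 × 0.6 = 1.8 in².
T = A_s f_y = 1.8 × 40 = 72 kips.
a = T/(0.85 f'_c b) = 72/(0.85 × 4.8 × 18.7) = 0.944 in.
M_n = T(d − a/2) = 72 × (12.3 − 0.472) = 851.6 kip·in = 851.6/12 = 70.97 kip·ft.

M_n ≈ 71.0 kip·ft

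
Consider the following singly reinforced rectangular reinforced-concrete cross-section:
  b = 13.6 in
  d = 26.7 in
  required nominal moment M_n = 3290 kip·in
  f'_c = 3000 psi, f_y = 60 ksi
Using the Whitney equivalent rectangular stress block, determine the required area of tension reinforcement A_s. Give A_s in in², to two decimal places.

From M_n = 0.85 f'_c a b (d − a/2):
a = d − √(d² − 2M_n/(0.85 f'_c b)) = 26.7 − √(26.7² − 2 × 3290/(0.85 × 3 × 13.6)) = 3.827 in.
A_s = 0.85 f'_c a b / f_y = 0.85 × 3 × 3.827 × 13.6 / 60 = 2.212 in².

A_s ≈ 2.21 in²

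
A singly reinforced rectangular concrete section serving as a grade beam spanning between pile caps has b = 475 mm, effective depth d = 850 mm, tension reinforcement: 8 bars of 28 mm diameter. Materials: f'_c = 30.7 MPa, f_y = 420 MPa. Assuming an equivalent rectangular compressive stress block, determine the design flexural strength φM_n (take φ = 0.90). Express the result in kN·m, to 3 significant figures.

A_s = 8 × 616 = 4928 mm².
T = A_s f_y = 4928 × 420 = 2069760 N = 2069.76 kN.
From C = T: a = T/(0.85 f'_c b) = 2069760/(0.85 × 30.7 × 475) = 166.98 mm.
M_n = T(d − a/2) = 2069.76 kN × (850 − 83.49) mm = 1586.49 kN·m.
φM_n = 0.90 × 1586.49 = 1427.84 kN·m.

φM_n ≈ 1430 kN·m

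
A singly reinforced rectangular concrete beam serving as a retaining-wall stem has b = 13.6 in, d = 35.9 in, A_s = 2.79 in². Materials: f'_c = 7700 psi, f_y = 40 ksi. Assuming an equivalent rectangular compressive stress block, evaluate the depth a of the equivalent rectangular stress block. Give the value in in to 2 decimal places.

T = A_s f_y = 2.79 × 40 = 111.6 kips.
a = T/(0.85 f'_c b) = 111.6/(0.85 × 7.7 × 13.6) = 1.25 in.

a ≈ 1.25 in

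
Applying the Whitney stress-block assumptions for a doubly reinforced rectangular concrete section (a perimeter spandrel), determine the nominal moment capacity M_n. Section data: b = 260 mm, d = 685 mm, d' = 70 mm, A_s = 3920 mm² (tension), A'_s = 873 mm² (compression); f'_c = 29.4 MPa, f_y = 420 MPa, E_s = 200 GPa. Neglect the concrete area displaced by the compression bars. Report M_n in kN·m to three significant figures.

M_n ≈ 976 kN·m

Assume both tension and compression steel yield.
Net tension couple steel: A_s − A'_s = 3047 mm².
a = (A_s − A'_s) f_y / (0.85 f'_c b) = 1279740/(0.85 × 29.4 × 260) = 196.96 mm.
c = a/β₁ = 196.96/0.84 = 234.48 mm; ε'_s = 0.003(c − d')/c = 0.0021 ≥ f_y/E_s = 0.0021, so compression steel does yield.
M_n = (A_s − A'_s) f_y (d − a/2) + A'_s f_y (d − d') = [1279740 × (685 − 98.48) + 366660 × (685 − 70)] × 10⁻⁶ = 750.59 + 225.50 = 976.09 kN·m.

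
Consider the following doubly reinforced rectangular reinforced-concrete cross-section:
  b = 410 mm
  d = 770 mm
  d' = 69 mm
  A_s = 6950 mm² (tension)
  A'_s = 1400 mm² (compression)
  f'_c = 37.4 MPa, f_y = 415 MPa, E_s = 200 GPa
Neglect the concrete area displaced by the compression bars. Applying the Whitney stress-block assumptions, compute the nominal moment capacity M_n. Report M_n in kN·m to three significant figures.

Assume both tension and compression steel yield.
Net tension couple steel: A_s − A'_s = 5550 mm².
a = (A_s − A'_s) f_y / (0.85 f'_c b) = 2303250/(0.85 × 37.4 × 410) = 176.71 mm.
c = a/β₁ = 176.71/0.783 = 225.68 mm; ε'_s = 0.003(c − d')/c = 0.0021 ≥ f_y/E_s = 0.0021, so compression steel does yield.
M_n = (A_s − A'_s) f_y (d − a/2) + A'_s f_y (d − d') = [2303250 × (770 − 88.355) + 581000 × (770 − 69)] × 10⁻⁶ = 1570.00 + 407.28 = 1977.28 kN·m.

M_n ≈ 1980 kN·m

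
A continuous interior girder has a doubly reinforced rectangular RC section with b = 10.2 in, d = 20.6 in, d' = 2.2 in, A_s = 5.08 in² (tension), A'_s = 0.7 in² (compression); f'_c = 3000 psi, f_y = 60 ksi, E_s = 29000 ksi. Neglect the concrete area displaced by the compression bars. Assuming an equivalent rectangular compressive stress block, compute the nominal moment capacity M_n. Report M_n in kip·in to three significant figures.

Assume both steels yield.
a = (A_s − A'_s) f_y/(0.85 f'_c b) = (5.08 − 0.7) × 60/(0.85 × 3 × 10.2) = 10.104 in.
c = a/β₁ = 10.104/0.85 = 11.887 in; ε'_s = 0.003(c − d')/c = 0.0024 ≥ ε_y = 0.0021, so the compression steel yields.
M_n = (A_s − A'_s) f_y (d − a/2) + A'_s f_y (d − d') = 262.8 × (20.6 − 5.052) + 42 × (20.6 − 2.2) = 4086.0 + 772.8 = 4858.8 kip·in.

M_n ≈ 4860 kip·in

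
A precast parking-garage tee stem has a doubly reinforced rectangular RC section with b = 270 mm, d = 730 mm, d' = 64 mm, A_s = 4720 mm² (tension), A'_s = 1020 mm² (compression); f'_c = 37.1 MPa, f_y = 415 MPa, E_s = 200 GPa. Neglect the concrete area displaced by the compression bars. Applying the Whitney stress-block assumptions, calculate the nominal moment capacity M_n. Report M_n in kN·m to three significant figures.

Assume both tension and compression steel yield.
Net tension couple steel: A_s − A'_s = 3700 mm².
a = (A_s − A'_s) f_y / (0.85 f'_c b) = 1535500/(0.85 × 37.1 × 270) = 180.34 mm.
c = a/β₁ = 180.34/0.785 = 229.73 mm; ε'_s = 0.003(c − d')/c = 0.0022 ≥ f_y/E_s = 0.0021, so compression steel does yield.
M_n = (A_s − A'_s) f_y (d − a/2) + A'_s f_y (d − d') = [1535500 × (730 − 90.17) + 423300 × (730 − 64)] × 10⁻⁶ = 982.46 + 281.92 = 1264.38 kN·m.

M_n ≈ 1260 kN·m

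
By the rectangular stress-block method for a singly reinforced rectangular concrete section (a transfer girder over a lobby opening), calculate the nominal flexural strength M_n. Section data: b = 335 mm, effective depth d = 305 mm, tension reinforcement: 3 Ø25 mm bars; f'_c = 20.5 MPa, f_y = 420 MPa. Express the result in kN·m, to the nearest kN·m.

A_s = 3 × 491 = 1473 mm².
T = A_s f_y = 1473 × 420 = 618660 N = 618.66 kN.
From C = T: a = T/(0.85 f'_c b) = 618660/(0.85 × 20.5 × 335) = 105.98 mm.
M_n = T(d − a/2) = 618.66 kN × (305 − 52.99) mm = 155.91 kN·m.

M_n ≈ 156 kN·m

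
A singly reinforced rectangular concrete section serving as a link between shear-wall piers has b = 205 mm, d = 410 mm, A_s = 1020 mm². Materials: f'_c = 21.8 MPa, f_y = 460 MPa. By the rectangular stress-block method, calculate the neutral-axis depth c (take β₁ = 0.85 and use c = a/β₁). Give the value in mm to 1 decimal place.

c ≈ 145.3 mm

T = A_s f_y = 1020 × 460 = 469200 N = 469.2 kN.
Setting C = 0.85 f'_c a b equal to T: a = 469200/(0.85 × 21.8 × 205) = 123.518 mm.
With β₁ = 0.85, c = a/β₁ = 123.518/0.85 = 145.3 mm.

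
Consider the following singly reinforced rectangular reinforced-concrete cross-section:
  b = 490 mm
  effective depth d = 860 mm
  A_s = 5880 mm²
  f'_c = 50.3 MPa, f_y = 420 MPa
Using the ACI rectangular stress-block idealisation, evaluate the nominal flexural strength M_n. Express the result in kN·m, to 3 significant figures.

M_n ≈ 1980 kN·m

T = A_s f_y = 5880 × 420 = 2469600 N = 2469.6 kN.
From C = T: a = T/(0.85 f'_c b) = 2469600/(0.85 × 50.3 × 490) = 117.88 mm.
M_n = T(d − a/2) = 2469.6 kN × (860 − 58.94) mm = 1978.30 kN·m.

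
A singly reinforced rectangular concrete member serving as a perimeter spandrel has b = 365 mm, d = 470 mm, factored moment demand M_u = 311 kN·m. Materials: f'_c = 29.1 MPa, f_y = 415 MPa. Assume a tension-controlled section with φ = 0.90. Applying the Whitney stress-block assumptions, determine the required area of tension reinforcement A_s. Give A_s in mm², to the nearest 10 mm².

A_s ≈ 1960 mm²

M_n = M_u/φ = 311/0.90 = 345.556 kN·m.
With M_n = 0.85 f'_c a b (d − a/2), solve the quadratic for a:
a = d − √(d² − 2M_n/(0.85 f'_c b)) = 470 − √(470² − 2 × 345.556×10⁶/(0.85 × 29.1 × 365)) = 90.07 mm.
A_s = 0.85 f'_c a b / f_y = 0.85 × 29.1 × 90.07 × 365 / 415 = 1959.5 mm².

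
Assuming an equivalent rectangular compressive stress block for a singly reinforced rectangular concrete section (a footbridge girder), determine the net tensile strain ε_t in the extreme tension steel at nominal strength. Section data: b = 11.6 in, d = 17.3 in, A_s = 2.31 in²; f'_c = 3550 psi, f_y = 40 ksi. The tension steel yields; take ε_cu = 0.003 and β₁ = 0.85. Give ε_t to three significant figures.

ε_t ≈ 0.0137

a = A_s f_y/(0.85 f'_c b) = 2.640 in.
β₁ = 0.85, so c = a/β₁ = 2.640/0.85 = 3.106 in.
From the linear strain diagram with ε_cu = 0.003: ε_t = 0.003 (d − c)/c = 0.003 × (17.3 − 3.106)/3.106 = 0.0137.
Since ε_t ≥ 0.005, the section is tension-controlled.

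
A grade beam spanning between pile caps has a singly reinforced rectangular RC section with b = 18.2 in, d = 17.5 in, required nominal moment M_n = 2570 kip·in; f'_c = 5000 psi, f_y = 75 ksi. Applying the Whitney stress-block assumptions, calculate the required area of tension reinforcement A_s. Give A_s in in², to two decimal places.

From M_n = 0.85 f'_c a b (d − a/2):
a = d − √(d² − 2M_n/(0.85 f'_c b)) = 17.5 − √(17.5² − 2 × 2570/(0.85 × 5 × 18.2)) = 2.015 in.
A_s = 0.85 f'_c a b / f_y = 0.85 × 5 × 2.015 × 18.2 / 75 = 2.078 in².

A_s ≈ 2.08 in²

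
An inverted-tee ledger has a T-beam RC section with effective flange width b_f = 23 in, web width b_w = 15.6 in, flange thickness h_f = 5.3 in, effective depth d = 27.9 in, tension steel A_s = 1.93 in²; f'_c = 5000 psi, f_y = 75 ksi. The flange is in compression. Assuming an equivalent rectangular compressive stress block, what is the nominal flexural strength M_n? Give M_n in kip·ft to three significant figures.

Tension: T = A_s f_y = 1.93 × 75 = 144.75 kips.
Try a within the flange: a = T/(0.85 f'_c b_f) = 144.75/(0.85 × 5 × 23) = 1.481 in.
Since a = 1.481 ≤ h_f = 5.3 in, the stress block lies entirely in the flange; analyse as a rectangular beam of width b_f.
M_n = T(d − a/2) = 144.75 × (27.9 − 0.7405) = 3931.3 kip·in.
M_n = 3931.3/12 = 327.61 kip·ft.

M_n ≈ 328 kip·ft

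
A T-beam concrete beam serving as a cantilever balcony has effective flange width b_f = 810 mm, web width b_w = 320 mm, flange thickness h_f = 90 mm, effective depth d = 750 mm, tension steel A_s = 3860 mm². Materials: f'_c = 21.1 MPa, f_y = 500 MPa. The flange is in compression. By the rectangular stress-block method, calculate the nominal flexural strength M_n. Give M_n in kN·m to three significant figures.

Tension: T = A_s f_y = 3860 × 500 = 1930000 N.
Try a within the flange: a = T/(0.85 f'_c b_f) = 1930000/(0.85 × 21.1 × 810) = 132.85 mm.
a = 132.85 > h_f = 90 mm: the block extends into the web. Split into flange-overhang and web parts.
C_f = 0.85 f'_c (b_f − b_w) h_f = 0.85 × 21.1 × (810 − 320) × 90 = 790934 N.
Remaining web compression depth: a_w = (T − C_f)/(0.85 f'_c b_w) = (1930000 − 790934)/(0.85 × 21.1 × 320) = 198.47 mm.
M_n = C_f(d − h_f/2) + (T − C_f)(d − a_w/2) = 790934 × (750 − 45) + 1139066 × (750 − 99.235) = 557.61 + 741.26 = 1298.87 × 10⁶ N·mm.
M_n = 1298.87 kN·m.

M_n ≈ 1300 kN·m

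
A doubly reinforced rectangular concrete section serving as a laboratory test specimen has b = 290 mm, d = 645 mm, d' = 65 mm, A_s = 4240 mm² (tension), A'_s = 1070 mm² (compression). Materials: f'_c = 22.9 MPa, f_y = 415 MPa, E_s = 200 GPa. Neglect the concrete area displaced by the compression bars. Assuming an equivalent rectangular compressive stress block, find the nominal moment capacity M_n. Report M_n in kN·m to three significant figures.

Assume both tension and compression steel yield.
Net tension couple steel: A_s − A'_s = 3170 mm².
a = (A_s − A'_s) f_y / (0.85 f'_c b) = 1315550/(0.85 × 22.9 × 290) = 233.05 mm.
c = a/β₁ = 233.05/0.85 = 274.18 mm; ε'_s = 0.003(c − d')/c = 0.0023 ≥ f_y/E_s = 0.0021, so compression steel does yield.
M_n = (A_s − A'_s) f_y (d − a/2) + A'_s f_y (d − d') = [1315550 × (645 − 116.525) + 444050 × (645 − 65)] × 10⁻⁶ = 695.24 + 257.55 = 952.79 kN·m.

M_n ≈ 953 kN·m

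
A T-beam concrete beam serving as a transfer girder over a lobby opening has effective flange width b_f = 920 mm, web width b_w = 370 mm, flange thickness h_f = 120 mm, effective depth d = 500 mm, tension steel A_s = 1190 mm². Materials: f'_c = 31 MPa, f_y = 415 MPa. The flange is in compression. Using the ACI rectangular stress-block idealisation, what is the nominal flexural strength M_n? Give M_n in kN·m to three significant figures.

Tension: T = A_s f_y = 1190 × 415 = 493850 N.
Try a within the flange: a = T/(0.85 f'_c b_f) = 493850/(0.85 × 31 × 920) = 20.37 mm.
Since a = 20.37 ≤ h_f = 120 mm, the stress block lies entirely in the flange; analyse as a rectangular beam of width b_f.
M_n = T(d − a/2) = 493850 × (500 − 10.185) = 241.90 × 10⁶ N·mm.
M_n = 241.90 kN·m.

M_n ≈ 242 kN·m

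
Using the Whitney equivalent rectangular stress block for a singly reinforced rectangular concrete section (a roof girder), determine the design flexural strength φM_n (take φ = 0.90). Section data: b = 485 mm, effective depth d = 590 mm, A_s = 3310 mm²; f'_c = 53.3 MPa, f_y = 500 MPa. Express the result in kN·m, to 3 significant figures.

T = A_s f_y = 3310 × 500 = 1655000 N = 1655 kN.
From C = T: a = T/(0.85 f'_c b) = 1655000/(0.85 × 53.3 × 485) = 75.32 mm.
M_n = T(d − a/2) = 1655 kN × (590 − 37.66) mm = 914.12 kN·m.
φM_n = 0.90 × 914.12 = 822.71 kN·m.

φM_n ≈ 823 kN·m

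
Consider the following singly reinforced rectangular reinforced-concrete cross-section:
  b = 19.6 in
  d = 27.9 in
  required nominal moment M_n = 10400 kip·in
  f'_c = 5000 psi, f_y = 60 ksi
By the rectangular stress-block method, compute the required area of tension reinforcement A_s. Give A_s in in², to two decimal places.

From M_n = 0.85 f'_c a b (d − a/2):
a = d − √(d² − 2M_n/(0.85 f'_c b)) = 27.9 − √(27.9² − 2 × 10400/(0.85 × 5 × 19.6)) = 4.906 in.
A_s = 0.85 f'_c a b / f_y = 0.85 × 5 × 4.906 × 19.6 / 60 = 6.811 in².

A_s ≈ 6.81 in²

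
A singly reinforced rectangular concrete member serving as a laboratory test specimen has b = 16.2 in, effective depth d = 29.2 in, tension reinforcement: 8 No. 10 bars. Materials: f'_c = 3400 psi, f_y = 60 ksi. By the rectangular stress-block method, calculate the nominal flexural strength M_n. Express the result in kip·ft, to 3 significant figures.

A_s = 8 × 1.27 = 10.16 in².
T = A_s f_y = 10.16 × 60 = 609.6 kips.
a = T/(0.85 f'_c b) = 609.6/(0.85 × 3.4 × 16.2) = 13.021 in.
M_n = T(d − a/2) = 609.6 × (29.2 − 6.5105) = 13831.5 kip·in = 13831.5/12 = 1152.63 kip·ft.

M_n ≈ 1150 kip·ft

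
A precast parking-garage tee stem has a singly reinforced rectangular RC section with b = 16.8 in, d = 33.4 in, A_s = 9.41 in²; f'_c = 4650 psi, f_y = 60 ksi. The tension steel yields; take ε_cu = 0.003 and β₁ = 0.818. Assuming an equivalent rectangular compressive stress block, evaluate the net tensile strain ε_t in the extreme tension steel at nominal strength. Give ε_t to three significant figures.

a = A_s f_y/(0.85 f'_c b) = 8.503 in.
β₁ = 0.818, so c = a/β₁ = 8.503/0.818 = 10.395 in.
From the linear strain diagram with ε_cu = 0.003: ε_t = 0.003 (d − c)/c = 0.003 × (33.4 − 10.395)/10.395 = 0.00664.
Since ε_t ≥ 0.005, the section is tension-controlled.

ε_t ≈ 0.00664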